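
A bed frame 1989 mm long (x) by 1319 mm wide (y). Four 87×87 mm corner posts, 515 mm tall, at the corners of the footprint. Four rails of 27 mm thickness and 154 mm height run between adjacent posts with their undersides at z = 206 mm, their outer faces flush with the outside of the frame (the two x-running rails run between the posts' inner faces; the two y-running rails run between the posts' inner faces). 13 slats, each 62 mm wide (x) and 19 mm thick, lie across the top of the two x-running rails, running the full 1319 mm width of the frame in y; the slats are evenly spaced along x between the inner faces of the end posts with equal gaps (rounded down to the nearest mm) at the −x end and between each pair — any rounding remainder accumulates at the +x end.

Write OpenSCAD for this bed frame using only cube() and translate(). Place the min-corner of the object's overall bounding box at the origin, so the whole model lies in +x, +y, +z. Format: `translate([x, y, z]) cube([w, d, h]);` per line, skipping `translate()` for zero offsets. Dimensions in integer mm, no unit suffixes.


cube([87, 87, 515]);
translate([0, 1232, 0]) cube([87, 87, 515]);
translate([1902, 0, 0]) cube([87, 87, 515]);
translate([1902, 1232, 0]) cube([87, 87, 515]);
translate([87, 0, 206]) cube([1815, 27, 154]);
translate([87, 1292, 206]) cube([1815, 27, 154]);
translate([0, 87, 206]) cube([27, 1145, 154]);
translate([1962, 87, 206]) cube([27, 1145, 154]);
translate([159, 0, 360]) cube([62, 1319, 19]);
translate([293, 0, 360]) cube([62, 1319, 19]);
translate([427, 0, 360]) cube([62, 1319, 19]);
translate([561, 0, 360]) cube([62, 1319, 19]);
translate([695, 0, 360]) cube([62, 1319, 19]);
translate([829, 0, 360]) cube([62, 1319, 19]);
translate([963, 0, 360]) cube([62, 1319, 19]);
translate([1097, 0, 360]) cube([62, 1319, 19]);
translate([1231, 0, 360]) cube([62, 1319, 19]);
translate([1365, 0, 360]) cube([62, 1319, 19]);
translate([1499, 0, 360]) cube([62, 1319, 19]);
translate([1633, 0, 360]) cube([62, 1319, 19]);
translate([1767, 0, 360]) cube([62, 1319, 19]);


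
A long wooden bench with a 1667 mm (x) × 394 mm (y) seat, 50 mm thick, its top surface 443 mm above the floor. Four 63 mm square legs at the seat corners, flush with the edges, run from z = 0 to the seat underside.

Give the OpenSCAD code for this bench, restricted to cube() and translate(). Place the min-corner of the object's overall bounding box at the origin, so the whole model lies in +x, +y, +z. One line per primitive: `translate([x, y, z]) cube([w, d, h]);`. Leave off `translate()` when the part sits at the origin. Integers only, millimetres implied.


translate([0, 0, 393]) cube([1667, 394, 50]);
cube([63, 63, 393]);
translate([0, 331, 0]) cube([63, 63, 393]);
translate([1604, 0, 0]) cube([63, 63, 393]);
translate([1604, 331, 0]) cube([63, 63, 393]);


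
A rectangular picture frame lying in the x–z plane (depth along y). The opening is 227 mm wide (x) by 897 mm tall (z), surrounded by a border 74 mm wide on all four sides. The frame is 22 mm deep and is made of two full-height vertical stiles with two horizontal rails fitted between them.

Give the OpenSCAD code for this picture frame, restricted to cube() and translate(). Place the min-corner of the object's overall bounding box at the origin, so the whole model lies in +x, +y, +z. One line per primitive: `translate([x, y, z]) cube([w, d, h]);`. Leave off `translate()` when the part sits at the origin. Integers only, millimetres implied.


cube([74, 22, 1045]);
translate([301, 0, 0]) cube([74, 22, 1045]);
translate([74, 0, 0]) cube([227, 22, 74]);
translate([74, 0, 971]) cube([227, 22, 74]);


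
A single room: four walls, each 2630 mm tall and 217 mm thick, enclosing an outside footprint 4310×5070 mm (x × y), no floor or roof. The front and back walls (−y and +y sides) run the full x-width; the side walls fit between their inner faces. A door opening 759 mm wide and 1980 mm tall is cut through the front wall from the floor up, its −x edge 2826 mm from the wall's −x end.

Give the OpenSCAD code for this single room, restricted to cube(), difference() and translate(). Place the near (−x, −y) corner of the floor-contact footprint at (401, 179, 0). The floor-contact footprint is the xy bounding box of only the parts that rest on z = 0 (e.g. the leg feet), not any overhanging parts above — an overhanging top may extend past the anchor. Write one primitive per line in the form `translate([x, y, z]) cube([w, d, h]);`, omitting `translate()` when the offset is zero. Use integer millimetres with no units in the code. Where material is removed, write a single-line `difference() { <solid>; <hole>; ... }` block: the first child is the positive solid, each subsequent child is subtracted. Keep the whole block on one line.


difference() { translate([401, 179, 0]) cube([4310, 217, 2630]); translate([3227, 179, 0]) cube([759, 217, 1980]); }
translate([401, 5032, 0]) cube([4310, 217, 2630]);
translate([401, 396, 0]) cube([217, 4636, 2630]);
translate([4494, 396, 0]) cube([217, 4636, 2630]);


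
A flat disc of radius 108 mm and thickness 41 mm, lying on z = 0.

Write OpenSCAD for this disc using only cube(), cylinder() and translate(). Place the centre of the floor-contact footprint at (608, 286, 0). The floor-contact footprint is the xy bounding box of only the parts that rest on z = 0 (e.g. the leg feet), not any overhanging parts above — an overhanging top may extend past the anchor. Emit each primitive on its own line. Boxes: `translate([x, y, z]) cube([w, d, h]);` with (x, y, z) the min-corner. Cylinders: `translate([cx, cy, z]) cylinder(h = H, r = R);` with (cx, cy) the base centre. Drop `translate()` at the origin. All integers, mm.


translate([608, 286, 0]) cylinder(h = 41, r = 108);


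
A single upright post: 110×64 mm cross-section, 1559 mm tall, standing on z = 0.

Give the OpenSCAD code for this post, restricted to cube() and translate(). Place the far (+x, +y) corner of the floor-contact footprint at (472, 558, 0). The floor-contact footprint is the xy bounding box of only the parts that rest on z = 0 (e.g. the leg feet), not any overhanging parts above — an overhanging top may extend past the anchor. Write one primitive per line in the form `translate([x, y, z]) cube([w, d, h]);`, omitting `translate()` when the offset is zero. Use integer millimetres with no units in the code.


translate([362, 494, 0]) cube([110, 64, 1559]);


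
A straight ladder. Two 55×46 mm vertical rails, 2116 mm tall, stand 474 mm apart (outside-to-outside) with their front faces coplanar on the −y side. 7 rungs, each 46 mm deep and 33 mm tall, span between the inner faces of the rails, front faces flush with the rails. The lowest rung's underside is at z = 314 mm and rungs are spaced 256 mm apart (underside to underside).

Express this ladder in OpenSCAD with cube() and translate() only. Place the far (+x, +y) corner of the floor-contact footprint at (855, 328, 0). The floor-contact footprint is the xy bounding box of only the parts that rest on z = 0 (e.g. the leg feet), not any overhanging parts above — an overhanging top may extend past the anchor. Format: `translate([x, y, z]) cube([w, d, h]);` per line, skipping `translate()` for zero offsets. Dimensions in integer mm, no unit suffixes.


translate([381, 282, 0]) cube([55, 46, 2116]);
translate([800, 282, 0]) cube([55, 46, 2116]);
translate([436, 282, 314]) cube([364, 46, 33]);
translate([436, 282, 570]) cube([364, 46, 33]);
translate([436, 282, 826]) cube([364, 46, 33]);
translate([436, 282, 1082]) cube([364, 46, 33]);
translate([436, 282, 1338]) cube([364, 46, 33]);
translate([436, 282, 1594]) cube([364, 46, 33]);
translate([436, 282, 1850]) cube([364, 46, 33]);


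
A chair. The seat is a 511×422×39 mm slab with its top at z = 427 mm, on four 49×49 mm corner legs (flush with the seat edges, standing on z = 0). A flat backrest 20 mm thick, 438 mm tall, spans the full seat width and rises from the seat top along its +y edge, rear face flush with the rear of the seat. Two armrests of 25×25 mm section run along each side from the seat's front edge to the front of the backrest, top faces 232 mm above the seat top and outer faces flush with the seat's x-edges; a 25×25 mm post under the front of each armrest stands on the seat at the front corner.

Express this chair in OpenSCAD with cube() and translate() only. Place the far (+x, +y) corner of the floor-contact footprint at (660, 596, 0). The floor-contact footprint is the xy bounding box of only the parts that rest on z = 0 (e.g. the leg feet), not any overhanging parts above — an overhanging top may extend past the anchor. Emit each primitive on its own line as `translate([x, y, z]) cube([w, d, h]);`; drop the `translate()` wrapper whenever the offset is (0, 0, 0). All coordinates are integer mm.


translate([149, 174, 388]) cube([511, 422, 39]);
translate([149, 174, 0]) cube([49, 49, 388]);
translate([611, 174, 0]) cube([49, 49, 388]);
translate([149, 547, 0]) cube([49, 49, 388]);
translate([611, 547, 0]) cube([49, 49, 388]);
translate([149, 576, 427]) cube([511, 20, 438]);
translate([149, 174, 634]) cube([25, 402, 25]);
translate([635, 174, 634]) cube([25, 402, 25]);
translate([149, 174, 427]) cube([25, 25, 207]);
translate([635, 174, 427]) cube([25, 25, 207]);


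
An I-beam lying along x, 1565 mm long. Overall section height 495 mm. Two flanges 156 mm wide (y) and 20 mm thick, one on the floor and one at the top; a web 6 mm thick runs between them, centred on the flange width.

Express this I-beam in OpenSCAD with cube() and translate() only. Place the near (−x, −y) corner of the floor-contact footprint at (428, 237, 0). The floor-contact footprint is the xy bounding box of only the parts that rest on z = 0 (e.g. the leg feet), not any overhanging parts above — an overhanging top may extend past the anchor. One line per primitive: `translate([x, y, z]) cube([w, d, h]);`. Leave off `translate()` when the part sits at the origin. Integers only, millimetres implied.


translate([428, 237, 0]) cube([1565, 156, 20]);
translate([428, 312, 20]) cube([1565, 6, 455]);
translate([428, 237, 475]) cube([1565, 156, 20]);


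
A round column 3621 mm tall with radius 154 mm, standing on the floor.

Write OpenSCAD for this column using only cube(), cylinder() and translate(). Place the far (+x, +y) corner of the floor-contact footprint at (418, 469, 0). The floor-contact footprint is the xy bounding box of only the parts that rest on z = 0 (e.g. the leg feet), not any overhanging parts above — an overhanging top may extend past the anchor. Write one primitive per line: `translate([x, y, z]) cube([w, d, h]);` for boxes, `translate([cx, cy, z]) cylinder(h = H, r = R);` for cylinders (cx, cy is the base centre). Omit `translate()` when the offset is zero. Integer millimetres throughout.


translate([264, 315, 0]) cylinder(h = 3621, r = 154);


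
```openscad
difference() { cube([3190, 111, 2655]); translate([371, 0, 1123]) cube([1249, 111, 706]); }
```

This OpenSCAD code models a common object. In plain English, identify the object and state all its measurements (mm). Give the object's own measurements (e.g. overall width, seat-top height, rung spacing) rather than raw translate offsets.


A wall 3190 mm long (x), 111 mm thick (y), 2655 mm tall, with a rectangular window opening cut through it. The opening is 1249 mm wide and 706 mm tall; its sill is at z = 1123 mm and its near (−x) edge is 371 mm from the wall's −x end. The opening passes through the full wall thickness.


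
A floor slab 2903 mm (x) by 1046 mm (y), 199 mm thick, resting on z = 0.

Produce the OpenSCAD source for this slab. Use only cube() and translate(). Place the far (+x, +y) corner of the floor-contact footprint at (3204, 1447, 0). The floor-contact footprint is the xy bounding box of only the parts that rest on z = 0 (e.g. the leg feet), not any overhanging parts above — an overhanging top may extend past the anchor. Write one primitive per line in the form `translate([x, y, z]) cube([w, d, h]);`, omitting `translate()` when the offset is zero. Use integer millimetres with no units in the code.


translate([301, 401, 0]) cube([2903, 1046, 199]);


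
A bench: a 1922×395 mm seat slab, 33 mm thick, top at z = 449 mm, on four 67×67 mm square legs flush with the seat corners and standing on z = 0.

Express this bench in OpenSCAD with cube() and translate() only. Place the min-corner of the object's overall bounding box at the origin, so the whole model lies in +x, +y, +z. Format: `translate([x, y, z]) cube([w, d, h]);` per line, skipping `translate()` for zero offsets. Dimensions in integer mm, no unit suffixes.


translate([0, 0, 416]) cube([1922, 395, 33]);
cube([67, 67, 416]);
translate([0, 328, 0]) cube([67, 67, 416]);
translate([1855, 0, 0]) cube([67, 67, 416]);
translate([1855, 328, 0]) cube([67, 67, 416]);


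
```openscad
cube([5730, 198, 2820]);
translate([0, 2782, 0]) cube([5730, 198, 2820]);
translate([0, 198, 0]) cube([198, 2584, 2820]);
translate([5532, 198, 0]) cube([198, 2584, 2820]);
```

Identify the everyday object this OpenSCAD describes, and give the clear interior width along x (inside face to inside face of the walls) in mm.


A house (or room) frame. The interior width is 5334 mm.

Four 2820 mm walls enclosing a rectangle with no floor or roof — a room or house frame. Outside width is 5730 mm and wall thickness is 198 mm, so the interior width is 5730 − 2 × 198 = 5334 mm.


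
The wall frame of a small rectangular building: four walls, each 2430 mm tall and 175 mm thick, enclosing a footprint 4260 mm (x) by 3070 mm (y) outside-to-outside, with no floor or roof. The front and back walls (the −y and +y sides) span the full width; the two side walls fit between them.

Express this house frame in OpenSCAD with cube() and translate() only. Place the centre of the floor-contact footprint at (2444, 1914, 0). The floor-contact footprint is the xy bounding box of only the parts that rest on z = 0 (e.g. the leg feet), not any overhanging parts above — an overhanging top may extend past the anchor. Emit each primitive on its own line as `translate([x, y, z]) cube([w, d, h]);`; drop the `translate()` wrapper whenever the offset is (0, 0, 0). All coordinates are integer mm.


translate([314, 379, 0]) cube([4260, 175, 2430]);
translate([314, 3274, 0]) cube([4260, 175, 2430]);
translate([314, 554, 0]) cube([175, 2720, 2430]);
translate([4399, 554, 0]) cube([175, 2720, 2430]);


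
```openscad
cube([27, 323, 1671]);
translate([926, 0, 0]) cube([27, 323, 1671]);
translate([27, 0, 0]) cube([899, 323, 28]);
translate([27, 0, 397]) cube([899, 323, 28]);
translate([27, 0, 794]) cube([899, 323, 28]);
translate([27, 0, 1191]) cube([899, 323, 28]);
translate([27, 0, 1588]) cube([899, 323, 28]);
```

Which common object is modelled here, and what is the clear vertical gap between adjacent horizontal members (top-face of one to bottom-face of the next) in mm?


A bookshelf. The clear shelf gap is 369 mm.

Two tall side panels with 5 horizontal boards between them — a bookshelf. The first two shelf undersides are at z = 0 and z = 397; with shelf thickness 28, the clear gap is 397 − 0 − 28 = 369 mm.


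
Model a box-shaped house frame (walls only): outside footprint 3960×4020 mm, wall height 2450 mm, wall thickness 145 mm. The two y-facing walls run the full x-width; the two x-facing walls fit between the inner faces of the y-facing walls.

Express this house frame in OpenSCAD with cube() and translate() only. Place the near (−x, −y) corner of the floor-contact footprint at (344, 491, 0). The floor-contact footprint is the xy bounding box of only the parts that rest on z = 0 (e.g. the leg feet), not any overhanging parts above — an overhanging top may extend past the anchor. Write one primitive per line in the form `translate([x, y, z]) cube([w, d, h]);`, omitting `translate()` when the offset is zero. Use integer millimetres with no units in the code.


translate([344, 491, 0]) cube([3960, 145, 2450]);
translate([344, 4366, 0]) cube([3960, 145, 2450]);
translate([344, 636, 0]) cube([145, 3730, 2450]);
translate([4159, 636, 0]) cube([145, 3730, 2450]);


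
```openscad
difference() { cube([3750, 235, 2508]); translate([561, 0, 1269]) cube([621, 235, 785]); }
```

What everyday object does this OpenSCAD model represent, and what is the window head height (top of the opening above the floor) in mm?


A wall with a window opening. The window head height is 2054 mm.

A wall with a rectangular opening subtracted — a window. Sill at z = 1269, opening 785 mm tall, so the head is at 1269 + 785 = 2054 mm.


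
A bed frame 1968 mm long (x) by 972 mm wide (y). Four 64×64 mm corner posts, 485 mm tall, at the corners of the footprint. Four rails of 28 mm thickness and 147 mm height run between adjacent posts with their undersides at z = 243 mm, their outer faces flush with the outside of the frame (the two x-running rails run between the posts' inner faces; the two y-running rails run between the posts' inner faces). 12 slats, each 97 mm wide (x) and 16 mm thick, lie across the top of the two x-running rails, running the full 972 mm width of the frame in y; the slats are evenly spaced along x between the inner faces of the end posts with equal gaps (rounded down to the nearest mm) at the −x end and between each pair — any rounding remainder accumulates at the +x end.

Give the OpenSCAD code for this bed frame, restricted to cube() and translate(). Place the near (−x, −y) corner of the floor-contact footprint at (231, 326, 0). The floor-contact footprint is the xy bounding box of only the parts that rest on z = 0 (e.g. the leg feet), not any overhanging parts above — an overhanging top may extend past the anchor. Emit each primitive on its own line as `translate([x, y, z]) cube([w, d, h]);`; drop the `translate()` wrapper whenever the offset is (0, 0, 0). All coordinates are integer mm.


// slat z = rail_z + rail_h = 243 + 147 = 390
// slat gap = ⌊(1840 − 12·97) / 13⌋ = 52
translate([231, 326, 0]) cube([64, 64, 485]);
translate([231, 1234, 0]) cube([64, 64, 485]);
translate([2135, 326, 0]) cube([64, 64, 485]);
translate([2135, 1234, 0]) cube([64, 64, 485]);
translate([295, 326, 243]) cube([1840, 28, 147]);
translate([295, 1270, 243]) cube([1840, 28, 147]);
translate([231, 390, 243]) cube([28, 844, 147]);
translate([2171, 390, 243]) cube([28, 844, 147]);
translate([347, 326, 390]) cube([97, 972, 16]);
translate([496, 326, 390]) cube([97, 972, 16]);
translate([645, 326, 390]) cube([97, 972, 16]);
translate([794, 326, 390]) cube([97, 972, 16]);
translate([943, 326, 390]) cube([97, 972, 16]);
translate([1092, 326, 390]) cube([97, 972, 16]);
translate([1241, 326, 390]) cube([97, 972, 16]);
translate([1390, 326, 390]) cube([97, 972, 16]);
translate([1539, 326, 390]) cube([97, 972, 16]);
translate([1688, 326, 390]) cube([97, 972, 16]);
translate([1837, 326, 390]) cube([97, 972, 16]);
translate([1986, 326, 390]) cube([97, 972, 16]);


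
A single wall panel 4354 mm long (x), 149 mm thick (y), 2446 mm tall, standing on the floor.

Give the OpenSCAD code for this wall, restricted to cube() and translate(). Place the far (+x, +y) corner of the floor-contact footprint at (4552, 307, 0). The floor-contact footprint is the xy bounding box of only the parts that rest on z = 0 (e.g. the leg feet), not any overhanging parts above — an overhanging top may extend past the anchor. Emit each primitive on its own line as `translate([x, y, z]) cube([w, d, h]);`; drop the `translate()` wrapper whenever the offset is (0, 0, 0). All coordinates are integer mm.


translate([198, 158, 0]) cube([4354, 149, 2446]);


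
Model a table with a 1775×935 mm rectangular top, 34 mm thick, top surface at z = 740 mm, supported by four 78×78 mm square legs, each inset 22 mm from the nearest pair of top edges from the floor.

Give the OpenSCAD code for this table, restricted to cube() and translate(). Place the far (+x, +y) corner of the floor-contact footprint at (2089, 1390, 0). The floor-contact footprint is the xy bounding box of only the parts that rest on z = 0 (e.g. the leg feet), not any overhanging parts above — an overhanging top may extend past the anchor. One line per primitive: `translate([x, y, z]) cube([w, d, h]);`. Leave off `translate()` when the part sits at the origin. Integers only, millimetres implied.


translate([336, 477, 706]) cube([1775, 935, 34]);
translate([358, 499, 0]) cube([78, 78, 706]);
translate([2011, 499, 0]) cube([78, 78, 706]);
translate([358, 1312, 0]) cube([78, 78, 706]);
translate([2011, 1312, 0]) cube([78, 78, 706]);


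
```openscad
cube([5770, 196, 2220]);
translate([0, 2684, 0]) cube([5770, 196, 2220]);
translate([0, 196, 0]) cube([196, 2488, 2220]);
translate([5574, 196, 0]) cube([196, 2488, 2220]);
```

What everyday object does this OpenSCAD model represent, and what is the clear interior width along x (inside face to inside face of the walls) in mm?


A house (or room) frame. The interior width is 5378 mm.

Four 2220 mm walls enclosing a rectangle with no floor or roof — a room or house frame. Outside width is 5770 mm and wall thickness is 196 mm, so the interior width is 5770 − 2 × 196 = 5378 mm.


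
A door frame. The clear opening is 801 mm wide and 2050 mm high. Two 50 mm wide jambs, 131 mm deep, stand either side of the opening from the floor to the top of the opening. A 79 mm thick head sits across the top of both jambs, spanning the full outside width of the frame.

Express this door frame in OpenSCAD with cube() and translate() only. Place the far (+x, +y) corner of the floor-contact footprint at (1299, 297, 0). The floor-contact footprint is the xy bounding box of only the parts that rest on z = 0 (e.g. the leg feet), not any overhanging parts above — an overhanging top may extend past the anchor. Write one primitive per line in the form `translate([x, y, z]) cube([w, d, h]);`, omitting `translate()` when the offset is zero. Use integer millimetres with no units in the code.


translate([398, 166, 0]) cube([50, 131, 2050]);
translate([1249, 166, 0]) cube([50, 131, 2050]);
translate([398, 166, 2050]) cube([901, 131, 79]);


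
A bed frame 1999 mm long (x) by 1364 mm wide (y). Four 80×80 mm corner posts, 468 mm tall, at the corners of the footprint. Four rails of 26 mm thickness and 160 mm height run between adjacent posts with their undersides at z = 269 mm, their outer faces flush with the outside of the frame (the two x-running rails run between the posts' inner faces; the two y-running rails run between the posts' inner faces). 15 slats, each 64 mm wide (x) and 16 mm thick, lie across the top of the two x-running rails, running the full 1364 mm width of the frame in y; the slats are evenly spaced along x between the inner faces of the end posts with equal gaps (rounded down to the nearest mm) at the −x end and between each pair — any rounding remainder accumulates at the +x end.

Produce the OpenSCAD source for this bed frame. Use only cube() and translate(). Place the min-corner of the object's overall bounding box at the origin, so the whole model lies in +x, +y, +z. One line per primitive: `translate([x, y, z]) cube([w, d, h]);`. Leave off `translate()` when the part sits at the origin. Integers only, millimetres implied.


cube([80, 80, 468]);
translate([0, 1284, 0]) cube([80, 80, 468]);
translate([1919, 0, 0]) cube([80, 80, 468]);
translate([1919, 1284, 0]) cube([80, 80, 468]);
translate([80, 0, 269]) cube([1839, 26, 160]);
translate([80, 1338, 269]) cube([1839, 26, 160]);
translate([0, 80, 269]) cube([26, 1204, 160]);
translate([1973, 80, 269]) cube([26, 1204, 160]);
translate([134, 0, 429]) cube([64, 1364, 16]);
translate([252, 0, 429]) cube([64, 1364, 16]);
translate([370, 0, 429]) cube([64, 1364, 16]);
translate([488, 0, 429]) cube([64, 1364, 16]);
translate([606, 0, 429]) cube([64, 1364, 16]);
translate([724, 0, 429]) cube([64, 1364, 16]);
translate([842, 0, 429]) cube([64, 1364, 16]);
translate([960, 0, 429]) cube([64, 1364, 16]);
translate([1078, 0, 429]) cube([64, 1364, 16]);
translate([1196, 0, 429]) cube([64, 1364, 16]);
translate([1314, 0, 429]) cube([64, 1364, 16]);
translate([1432, 0, 429]) cube([64, 1364, 16]);
translate([1550, 0, 429]) cube([64, 1364, 16]);
translate([1668, 0, 429]) cube([64, 1364, 16]);
translate([1786, 0, 429]) cube([64, 1364, 16]);


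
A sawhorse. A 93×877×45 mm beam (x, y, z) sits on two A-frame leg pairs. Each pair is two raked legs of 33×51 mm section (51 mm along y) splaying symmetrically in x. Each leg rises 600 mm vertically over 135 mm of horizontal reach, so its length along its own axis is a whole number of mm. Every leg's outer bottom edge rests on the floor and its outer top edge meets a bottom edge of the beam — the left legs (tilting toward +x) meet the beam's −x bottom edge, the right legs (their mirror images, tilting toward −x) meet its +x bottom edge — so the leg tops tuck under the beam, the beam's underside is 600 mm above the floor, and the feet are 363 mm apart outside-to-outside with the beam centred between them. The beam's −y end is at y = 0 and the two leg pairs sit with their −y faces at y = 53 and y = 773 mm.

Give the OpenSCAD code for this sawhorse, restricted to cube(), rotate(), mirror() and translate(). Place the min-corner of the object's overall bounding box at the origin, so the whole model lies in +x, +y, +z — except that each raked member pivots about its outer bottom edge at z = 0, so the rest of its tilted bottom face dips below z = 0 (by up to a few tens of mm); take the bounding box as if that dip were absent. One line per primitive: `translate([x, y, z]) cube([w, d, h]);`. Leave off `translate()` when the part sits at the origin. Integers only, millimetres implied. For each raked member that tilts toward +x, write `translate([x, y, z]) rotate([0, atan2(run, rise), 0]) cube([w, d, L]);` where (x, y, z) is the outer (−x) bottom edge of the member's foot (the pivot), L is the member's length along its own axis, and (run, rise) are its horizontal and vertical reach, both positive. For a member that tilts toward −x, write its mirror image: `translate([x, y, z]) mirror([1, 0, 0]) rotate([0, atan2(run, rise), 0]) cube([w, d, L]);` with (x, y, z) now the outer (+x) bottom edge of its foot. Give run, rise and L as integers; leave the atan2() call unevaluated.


translate([135, 0, 600]) cube([93, 877, 45]);
translate([0, 53, 0]) rotate([0, atan2(135, 600), 0]) cube([33, 51, 615]);
translate([363, 53, 0]) mirror([1, 0, 0]) rotate([0, atan2(135, 600), 0]) cube([33, 51, 615]);
translate([0, 773, 0]) rotate([0, atan2(135, 600), 0]) cube([33, 51, 615]);
translate([363, 773, 0]) mirror([1, 0, 0]) rotate([0, atan2(135, 600), 0]) cube([33, 51, 615]);


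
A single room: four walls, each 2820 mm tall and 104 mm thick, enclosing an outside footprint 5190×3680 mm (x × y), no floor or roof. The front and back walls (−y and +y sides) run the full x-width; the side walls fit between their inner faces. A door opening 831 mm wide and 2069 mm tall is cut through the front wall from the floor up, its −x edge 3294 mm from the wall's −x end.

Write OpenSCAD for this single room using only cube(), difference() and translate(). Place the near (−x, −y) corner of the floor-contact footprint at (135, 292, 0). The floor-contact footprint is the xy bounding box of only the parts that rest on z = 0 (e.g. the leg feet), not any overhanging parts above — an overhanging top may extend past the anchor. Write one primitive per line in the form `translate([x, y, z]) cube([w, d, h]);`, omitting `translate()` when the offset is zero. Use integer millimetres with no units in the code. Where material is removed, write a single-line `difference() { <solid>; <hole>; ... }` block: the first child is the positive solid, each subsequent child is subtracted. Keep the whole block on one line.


difference() { translate([135, 292, 0]) cube([5190, 104, 2820]); translate([3429, 292, 0]) cube([831, 104, 2069]); }
translate([135, 3868, 0]) cube([5190, 104, 2820]);
translate([135, 396, 0]) cube([104, 3472, 2820]);
translate([5221, 396, 0]) cube([104, 3472, 2820]);


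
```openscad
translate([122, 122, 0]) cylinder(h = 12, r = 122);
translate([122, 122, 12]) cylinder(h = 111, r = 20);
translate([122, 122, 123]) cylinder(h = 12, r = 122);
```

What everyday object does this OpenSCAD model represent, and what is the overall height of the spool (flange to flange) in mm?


A spool. The overall height is 135 mm.

Three coaxial cylinders, large–small–large — a spool. Two 12 mm flanges and a 111 mm core give 12 + 111 + 12 = 135 mm.


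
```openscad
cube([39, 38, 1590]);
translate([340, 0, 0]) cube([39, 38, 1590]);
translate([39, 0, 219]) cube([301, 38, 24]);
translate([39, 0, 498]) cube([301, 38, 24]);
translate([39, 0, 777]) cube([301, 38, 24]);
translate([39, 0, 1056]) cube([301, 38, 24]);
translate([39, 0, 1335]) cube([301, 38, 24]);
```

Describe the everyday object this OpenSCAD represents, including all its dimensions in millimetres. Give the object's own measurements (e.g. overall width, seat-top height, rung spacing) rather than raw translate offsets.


A straight ladder. Two 39×38 mm vertical rails, 1590 mm tall, stand 379 mm apart (outside-to-outside) with their front faces coplanar on the −y side. 5 rungs, each 38 mm deep and 24 mm tall, span between the inner faces of the rails, front faces flush with the rails. The lowest rung's underside is at z = 219 mm and rungs are spaced 279 mm apart (underside to underside).


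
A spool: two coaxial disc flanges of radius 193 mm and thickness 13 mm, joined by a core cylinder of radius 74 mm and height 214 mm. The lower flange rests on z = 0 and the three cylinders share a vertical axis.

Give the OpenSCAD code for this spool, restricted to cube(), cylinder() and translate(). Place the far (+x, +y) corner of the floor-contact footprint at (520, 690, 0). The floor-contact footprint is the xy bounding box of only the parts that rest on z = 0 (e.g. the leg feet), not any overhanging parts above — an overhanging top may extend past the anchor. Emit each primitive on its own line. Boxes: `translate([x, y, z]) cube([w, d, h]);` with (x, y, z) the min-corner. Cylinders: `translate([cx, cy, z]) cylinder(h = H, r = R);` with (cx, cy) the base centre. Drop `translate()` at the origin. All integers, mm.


translate([327, 497, 0]) cylinder(h = 13, r = 193);
translate([327, 497, 13]) cylinder(h = 214, r = 74);
translate([327, 497, 227]) cylinder(h = 13, r = 193);


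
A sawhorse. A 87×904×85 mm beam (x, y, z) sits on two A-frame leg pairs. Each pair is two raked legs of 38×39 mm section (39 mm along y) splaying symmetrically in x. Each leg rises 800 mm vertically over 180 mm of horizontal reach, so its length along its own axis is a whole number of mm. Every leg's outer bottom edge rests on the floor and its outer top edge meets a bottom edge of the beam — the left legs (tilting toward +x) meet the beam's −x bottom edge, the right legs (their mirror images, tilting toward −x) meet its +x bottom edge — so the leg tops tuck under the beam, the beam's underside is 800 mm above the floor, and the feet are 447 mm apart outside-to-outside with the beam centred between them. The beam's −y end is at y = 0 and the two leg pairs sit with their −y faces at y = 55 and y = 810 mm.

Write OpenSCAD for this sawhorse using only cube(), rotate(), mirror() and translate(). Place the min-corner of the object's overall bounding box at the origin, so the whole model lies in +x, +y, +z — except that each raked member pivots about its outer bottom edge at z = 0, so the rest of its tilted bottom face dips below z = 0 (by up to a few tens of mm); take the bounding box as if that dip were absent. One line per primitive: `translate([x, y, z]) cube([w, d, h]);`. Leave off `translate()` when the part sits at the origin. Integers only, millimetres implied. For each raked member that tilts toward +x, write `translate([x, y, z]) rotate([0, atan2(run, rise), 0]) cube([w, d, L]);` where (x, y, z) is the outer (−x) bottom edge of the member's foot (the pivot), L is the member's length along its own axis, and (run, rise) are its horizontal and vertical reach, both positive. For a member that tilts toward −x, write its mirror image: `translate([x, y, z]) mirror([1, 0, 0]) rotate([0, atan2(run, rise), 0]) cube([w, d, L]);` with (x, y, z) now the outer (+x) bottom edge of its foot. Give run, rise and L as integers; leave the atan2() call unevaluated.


// leg length = √(180² + 800²) = 820
// right-leg outer foot x = 2·180 + 87 = 447
// beam min-corner = (180, 0, 800)
translate([180, 0, 800]) cube([87, 904, 85]);
translate([0, 55, 0]) rotate([0, atan2(180, 800), 0]) cube([38, 39, 820]);
translate([447, 55, 0]) mirror([1, 0, 0]) rotate([0, atan2(180, 800), 0]) cube([38, 39, 820]);
translate([0, 810, 0]) rotate([0, atan2(180, 800), 0]) cube([38, 39, 820]);
translate([447, 810, 0]) mirror([1, 0, 0]) rotate([0, atan2(180, 800), 0]) cube([38, 39, 820]);


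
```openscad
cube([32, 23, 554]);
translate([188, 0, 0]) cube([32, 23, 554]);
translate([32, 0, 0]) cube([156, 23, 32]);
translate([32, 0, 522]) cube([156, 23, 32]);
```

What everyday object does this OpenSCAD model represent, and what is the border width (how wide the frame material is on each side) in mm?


A picture frame. The border width is 32 mm.

Four thin pieces enclosing a rectangular opening — a picture frame. The two full-height stiles are 554 mm tall; the top rail sits at z = 522 and is 32 mm tall, so the border above the opening is 554 − 522 = 32 mm, matching the stile x-width.


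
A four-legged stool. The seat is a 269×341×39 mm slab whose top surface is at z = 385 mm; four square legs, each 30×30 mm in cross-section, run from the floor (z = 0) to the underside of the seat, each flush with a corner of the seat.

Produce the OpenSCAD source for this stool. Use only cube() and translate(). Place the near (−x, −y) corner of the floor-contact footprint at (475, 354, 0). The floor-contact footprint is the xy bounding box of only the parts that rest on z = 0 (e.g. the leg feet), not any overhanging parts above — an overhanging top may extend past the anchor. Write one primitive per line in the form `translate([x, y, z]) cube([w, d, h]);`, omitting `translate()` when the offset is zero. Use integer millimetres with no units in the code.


translate([475, 354, 346]) cube([269, 341, 39]);
translate([475, 354, 0]) cube([30, 30, 346]);
translate([714, 354, 0]) cube([30, 30, 346]);
translate([475, 665, 0]) cube([30, 30, 346]);
translate([714, 665, 0]) cube([30, 30, 346]);


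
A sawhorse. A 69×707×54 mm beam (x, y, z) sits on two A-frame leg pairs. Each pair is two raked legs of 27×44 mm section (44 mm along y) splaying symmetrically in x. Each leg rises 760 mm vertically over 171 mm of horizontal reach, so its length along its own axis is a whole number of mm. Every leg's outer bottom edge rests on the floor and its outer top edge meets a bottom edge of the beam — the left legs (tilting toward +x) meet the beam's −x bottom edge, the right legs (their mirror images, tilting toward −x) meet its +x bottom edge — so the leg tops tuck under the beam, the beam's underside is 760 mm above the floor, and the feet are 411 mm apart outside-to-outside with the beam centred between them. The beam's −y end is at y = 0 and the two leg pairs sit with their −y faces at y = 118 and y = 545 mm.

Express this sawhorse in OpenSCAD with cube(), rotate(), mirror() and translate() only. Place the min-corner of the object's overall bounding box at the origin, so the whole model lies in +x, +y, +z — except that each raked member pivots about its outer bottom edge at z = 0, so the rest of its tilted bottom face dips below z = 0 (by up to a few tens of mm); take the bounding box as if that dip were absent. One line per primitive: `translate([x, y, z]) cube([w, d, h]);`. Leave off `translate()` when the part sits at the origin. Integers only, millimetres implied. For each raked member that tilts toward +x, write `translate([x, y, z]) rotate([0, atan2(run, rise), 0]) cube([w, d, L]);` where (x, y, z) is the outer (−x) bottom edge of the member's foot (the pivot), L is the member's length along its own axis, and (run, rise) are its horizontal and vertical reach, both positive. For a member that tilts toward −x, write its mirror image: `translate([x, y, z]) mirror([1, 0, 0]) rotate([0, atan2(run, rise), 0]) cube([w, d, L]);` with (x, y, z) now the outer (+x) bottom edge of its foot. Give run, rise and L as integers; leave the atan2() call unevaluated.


// leg length = √(171² + 760²) = 779
// right-leg outer foot x = 2·171 + 69 = 411
// beam min-corner = (171, 0, 760)
translate([171, 0, 760]) cube([69, 707, 54]);
translate([0, 118, 0]) rotate([0, atan2(171, 760), 0]) cube([27, 44, 779]);
translate([411, 118, 0]) mirror([1, 0, 0]) rotate([0, atan2(171, 760), 0]) cube([27, 44, 779]);
translate([0, 545, 0]) rotate([0, atan2(171, 760), 0]) cube([27, 44, 779]);
translate([411, 545, 0]) mirror([1, 0, 0]) rotate([0, atan2(171, 760), 0]) cube([27, 44, 779]);


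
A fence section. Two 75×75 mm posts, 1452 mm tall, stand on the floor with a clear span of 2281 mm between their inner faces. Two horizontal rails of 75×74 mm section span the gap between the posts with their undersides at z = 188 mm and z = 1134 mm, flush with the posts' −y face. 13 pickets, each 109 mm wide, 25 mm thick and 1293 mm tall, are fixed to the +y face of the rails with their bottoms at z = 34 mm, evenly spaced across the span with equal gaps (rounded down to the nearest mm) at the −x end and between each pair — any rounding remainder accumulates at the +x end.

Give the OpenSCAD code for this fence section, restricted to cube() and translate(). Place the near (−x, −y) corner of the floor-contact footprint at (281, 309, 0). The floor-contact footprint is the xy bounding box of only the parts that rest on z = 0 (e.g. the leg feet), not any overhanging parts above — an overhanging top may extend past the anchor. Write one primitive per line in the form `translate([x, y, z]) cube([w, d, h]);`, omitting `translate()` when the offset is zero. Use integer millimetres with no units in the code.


translate([281, 309, 0]) cube([75, 75, 1452]);
translate([2637, 309, 0]) cube([75, 75, 1452]);
translate([356, 309, 188]) cube([2281, 75, 74]);
translate([356, 309, 1134]) cube([2281, 75, 74]);
translate([417, 384, 34]) cube([109, 25, 1293]);
translate([587, 384, 34]) cube([109, 25, 1293]);
translate([757, 384, 34]) cube([109, 25, 1293]);
translate([927, 384, 34]) cube([109, 25, 1293]);
translate([1097, 384, 34]) cube([109, 25, 1293]);
translate([1267, 384, 34]) cube([109, 25, 1293]);
translate([1437, 384, 34]) cube([109, 25, 1293]);
translate([1607, 384, 34]) cube([109, 25, 1293]);
translate([1777, 384, 34]) cube([109, 25, 1293]);
translate([1947, 384, 34]) cube([109, 25, 1293]);
translate([2117, 384, 34]) cube([109, 25, 1293]);
translate([2287, 384, 34]) cube([109, 25, 1293]);
translate([2457, 384, 34]) cube([109, 25, 1293]);


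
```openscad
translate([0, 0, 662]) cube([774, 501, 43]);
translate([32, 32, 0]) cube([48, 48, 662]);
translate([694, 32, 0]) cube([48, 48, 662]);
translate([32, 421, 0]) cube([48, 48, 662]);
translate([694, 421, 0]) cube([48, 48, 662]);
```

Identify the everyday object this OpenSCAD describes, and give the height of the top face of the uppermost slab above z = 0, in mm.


A table. The table height is 705 mm.

A 774×501×43 slab sits at z = 662 on four 48 mm square posts — a table. The top surface is at 662 + 43 = 705 mm.


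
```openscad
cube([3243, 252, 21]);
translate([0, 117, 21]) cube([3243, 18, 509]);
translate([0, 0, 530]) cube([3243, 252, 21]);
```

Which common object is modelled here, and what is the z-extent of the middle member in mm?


An I-beam. The web height is 509 mm.

Two wide flanges with a thin centred web — an I-beam. Overall 551 mm minus two 21 mm flanges gives a web of 551 − 2·21 = 509 mm.


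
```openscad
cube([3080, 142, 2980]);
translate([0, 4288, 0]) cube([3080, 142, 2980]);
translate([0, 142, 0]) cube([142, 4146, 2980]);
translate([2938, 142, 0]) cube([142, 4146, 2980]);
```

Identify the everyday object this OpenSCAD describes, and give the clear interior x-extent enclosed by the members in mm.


A house (or room) frame. The interior width is 2796 mm.

Four 2980 mm walls enclosing a rectangle with no floor or roof — a room or house frame. Outside width is 3080 mm and wall thickness is 142 mm, so the interior width is 3080 − 2 × 142 = 2796 mm.
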